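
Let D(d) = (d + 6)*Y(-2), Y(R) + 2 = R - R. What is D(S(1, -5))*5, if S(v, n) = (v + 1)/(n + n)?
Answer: -58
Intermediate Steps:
Y(R) = -2 (Y(R) = -2 + (R - R) = -2 + 0 = -2)
S(v, n) = (1 + v)/(2*n) (S(v, n) = (1 + v)/((2*n)) = (1 + v)*(1/(2*n)) = (1 + v)/(2*n))
D(d) = -12 - 2*d (D(d) = (d + 6)*(-2) = (6 + d)*(-2) = -12 - 2*d)
D(S(1, -5))*5 = (-12 - (1 + 1)/(-5))*5 = (-12 - (-1)*2/5)*5 = (-12 - 2*(-⅕))*5 = (-12 + ⅖)*5 = -58/5*5 = -58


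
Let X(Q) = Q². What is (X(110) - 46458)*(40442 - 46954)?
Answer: 223739296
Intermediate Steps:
(X(110) - 46458)*(40442 - 46954) = (110² - 46458)*(40442 - 46954) = (12100 - 46458)*(-6512) = -34358*(-6512) = 223739296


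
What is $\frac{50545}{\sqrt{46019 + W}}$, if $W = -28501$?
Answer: $\frac{50545 \sqrt{17518}}{17518} \approx 381.89$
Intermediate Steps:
$\frac{50545}{\sqrt{46019 + W}} = \frac{50545}{\sqrt{46019 - 28501}} = \frac{50545}{\sqrt{17518}} = 50545 \frac{\sqrt{17518}}{17518} = \frac{50545 \sqrt{17518}}{17518}$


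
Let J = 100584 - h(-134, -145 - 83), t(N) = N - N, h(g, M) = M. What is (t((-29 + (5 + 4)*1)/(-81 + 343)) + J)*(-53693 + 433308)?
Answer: 38269747380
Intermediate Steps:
t(N) = 0
J = 100812 (J = 100584 - (-145 - 83) = 100584 - 1*(-228) = 100584 + 228 = 100812)
(t((-29 + (5 + 4)*1)/(-81 + 343)) + J)*(-53693 + 433308) = (0 + 100812)*(-53693 + 433308) = 100812*379615 = 38269747380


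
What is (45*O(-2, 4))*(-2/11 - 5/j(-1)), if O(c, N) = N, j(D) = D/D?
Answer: -10260/11 ≈ -932.73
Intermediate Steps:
j(D) = 1
(45*O(-2, 4))*(-2/11 - 5/j(-1)) = (45*4)*(-2/11 - 5/1) = 180*(-2*1/11 - 5*1) = 180*(-2/11 - 5) = 180*(-57/11) = -10260/11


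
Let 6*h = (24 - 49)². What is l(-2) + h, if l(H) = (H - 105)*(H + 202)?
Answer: -127775/6 ≈ -21296.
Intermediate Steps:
h = 625/6 (h = (24 - 49)²/6 = (⅙)*(-25)² = (⅙)*625 = 625/6 ≈ 104.17)
l(H) = (-105 + H)*(202 + H)
l(-2) + h = (-21210 + (-2)² + 97*(-2)) + 625/6 = (-21210 + 4 - 194) + 625/6 = -21400 + 625/6 = -127775/6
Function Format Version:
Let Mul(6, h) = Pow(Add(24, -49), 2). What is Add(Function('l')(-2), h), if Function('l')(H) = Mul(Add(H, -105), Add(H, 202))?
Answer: Rational(-127775, 6) ≈ -21296.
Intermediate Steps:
h = Rational(625, 6) (h = Mul(Rational(1, 6), Pow(Add(24, -49), 2)) = Mul(Rational(1, 6), Pow(-25, 2)) = Mul(Rational(1, 6), 625) = Rational(625, 6) ≈ 104.17)
Function('l')(H) = Mul(Add(-105, H), Add(202, H))
Add(Function('l')(-2), h) = Add(Add(-21210, Pow(-2, 2), Mul(97, -2)), Rational(625, 6)) = Add(Add(-21210, 4, -194), Rational(625, 6)) = Add(-21400, Rational(625, 6)) = Rational(-127775, 6)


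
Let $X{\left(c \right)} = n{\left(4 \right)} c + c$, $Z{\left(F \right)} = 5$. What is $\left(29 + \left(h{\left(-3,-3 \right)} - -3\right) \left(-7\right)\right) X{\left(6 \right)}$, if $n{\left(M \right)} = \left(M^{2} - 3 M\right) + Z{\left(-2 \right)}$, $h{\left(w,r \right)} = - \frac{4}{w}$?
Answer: $-80$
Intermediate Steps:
$n{\left(M \right)} = 5 + M^{2} - 3 M$ ($n{\left(M \right)} = \left(M^{2} - 3 M\right) + 5 = 5 + M^{2} - 3 M$)
$X{\left(c \right)} = 10 c$ ($X{\left(c \right)} = \left(5 + 4^{2} - 12\right) c + c = \left(5 + 16 - 12\right) c + c = 9 c + c = 10 c$)
$\left(29 + \left(h{\left(-3,-3 \right)} - -3\right) \left(-7\right)\right) X{\left(6 \right)} = \left(29 + \left(- \frac{4}{-3} - -3\right) \left(-7\right)\right) 10 \cdot 6 = \left(29 + \left(\left(-4\right) \left(- \frac{1}{3}\right) + 3\right) \left(-7\right)\right) 60 = \left(29 + \left(\frac{4}{3} + 3\right) \left(-7\right)\right) 60 = \left(29 + \frac{13}{3} \left(-7\right)\right) 60 = \left(29 - \frac{91}{3}\right) 60 = \left(- \frac{4}{3}\right) 60 = -80$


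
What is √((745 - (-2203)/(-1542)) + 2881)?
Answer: √8618375238/1542 ≈ 60.204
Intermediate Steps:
√((745 - (-2203)/(-1542)) + 2881) = √((745 - (-2203)*(-1)/1542) + 2881) = √((745 - 1*2203/1542) + 2881) = √((745 - 2203/1542) + 2881) = √(1146587/1542 + 2881) = √(5589089/1542) = √8618375238/1542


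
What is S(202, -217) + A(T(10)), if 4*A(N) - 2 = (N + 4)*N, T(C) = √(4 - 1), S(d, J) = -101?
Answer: -399/4 + √3 ≈ -98.018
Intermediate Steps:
T(C) = √3
A(N) = ½ + N*(4 + N)/4 (A(N) = ½ + ((N + 4)*N)/4 = ½ + ((4 + N)*N)/4 = ½ + (N*(4 + N))/4 = ½ + N*(4 + N)/4)
S(202, -217) + A(T(10)) = -101 + (½ + √3 + (√3)²/4) = -101 + (½ + √3 + (¼)*3) = -101 + (½ + √3 + ¾) = -101 + (5/4 + √3) = -399/4 + √3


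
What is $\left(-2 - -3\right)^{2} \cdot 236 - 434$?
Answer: $-198$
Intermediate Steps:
$\left(-2 - -3\right)^{2} \cdot 236 - 434 = \left(-2 + 3\right)^{2} \cdot 236 - 434 = 1^{2} \cdot 236 - 434 = 1 \cdot 236 - 434 = 236 - 434 = -198$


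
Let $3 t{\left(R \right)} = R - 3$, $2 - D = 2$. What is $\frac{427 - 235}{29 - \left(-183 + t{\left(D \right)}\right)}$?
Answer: $\frac{64}{71} \approx 0.90141$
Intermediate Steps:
$D = 0$ ($D = 2 - 2 = 0$)
$t{\left(R \right)} = -1 + \frac{R}{3}$ ($t{\left(R \right)} = \frac{R - 3}{3} = \frac{-3 + R}{3} = -1 + \frac{R}{3}$)
$\frac{427 - 235}{29 - \left(-183 + t{\left(D \right)}\right)} = \frac{427 - 235}{29 + \left(183 - \left(-1 + \frac{1}{3} \cdot 0\right)\right)} = \frac{192}{29 + \left(183 - \left(-1 + 0\right)\right)} = \frac{192}{29 + \left(183 - -1\right)} = \frac{192}{29 + \left(183 + 1\right)} = \frac{192}{29 + 184} = \frac{192}{213} = 192 \cdot \frac{1}{213} = \frac{64}{71}$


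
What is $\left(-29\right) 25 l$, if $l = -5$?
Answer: $3625$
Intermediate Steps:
$\left(-29\right) 25 l = \left(-29\right) 25 \left(-5\right) = \left(-725\right) \left(-5\right) = 3625$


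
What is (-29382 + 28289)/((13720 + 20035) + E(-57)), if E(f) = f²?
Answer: -1093/37004 ≈ -0.029537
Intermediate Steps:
(-29382 + 28289)/((13720 + 20035) + E(-57)) = (-29382 + 28289)/((13720 + 20035) + (-57)²) = -1093/(33755 + 3249) = -1093/37004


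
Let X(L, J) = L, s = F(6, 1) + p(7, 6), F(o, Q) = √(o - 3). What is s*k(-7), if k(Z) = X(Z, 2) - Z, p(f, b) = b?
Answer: 0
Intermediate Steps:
F(o, Q) = √(-3 + o)
s = 6 + √3 (s = √(-3 + 6) + 6 = √3 + 6 = 6 + √3 ≈ 7.7320)
k(Z) = 0 (k(Z) = Z - Z = 0)
s*k(-7) = (6 + √3)*0 = 0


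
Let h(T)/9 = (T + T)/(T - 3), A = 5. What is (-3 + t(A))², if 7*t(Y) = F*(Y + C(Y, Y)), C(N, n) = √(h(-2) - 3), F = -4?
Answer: 8741/245 + 328*√105/245 ≈ 49.396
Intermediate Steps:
h(T) = 18*T/(-3 + T) (h(T) = 9*((T + T)/(T - 3)) = 9*((2*T)/(-3 + T)) = 9*(2*T/(-3 + T)) = 18*T/(-3 + T))
C(N, n) = √105/5 (C(N, n) = √(18*(-2)/(-3 - 2) - 3) = √(18*(-2)/(-5) - 3) = √(18*(-2)*(-⅕) - 3) = √(36/5 - 3) = √(21/5) = √105/5)
t(Y) = -4*Y/7 - 4*√105/35 (t(Y) = (-4*(Y + √105/5))/7 = (-4*Y - 4*√105/5)/7 = -4*Y/7 - 4*√105/35)
(-3 + t(A))² = (-3 + (-4/7*5 - 4*√105/35))² = (-3 + (-20/7 - 4*√105/35))² = (-41/7 - 4*√105/35)²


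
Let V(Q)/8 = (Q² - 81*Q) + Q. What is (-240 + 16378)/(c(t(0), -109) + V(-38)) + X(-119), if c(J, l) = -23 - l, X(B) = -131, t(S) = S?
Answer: -2347180/17979 ≈ -130.55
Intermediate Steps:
V(Q) = -640*Q + 8*Q² (V(Q) = 8*((Q² - 81*Q) + Q) = 8*(Q² - 80*Q) = -640*Q + 8*Q²)
(-240 + 16378)/(c(t(0), -109) + V(-38)) + X(-119) = (-240 + 16378)/((-23 - 1*(-109)) + 8*(-38)*(-80 - 38)) - 131 = 16138/((-23 + 109) + 8*(-38)*(-118)) - 131 = 16138/(86 + 35872) - 131 = 16138/35958 - 131 = 16138*(1/35958) - 131 = 8069/17979 - 131 = -2347180/17979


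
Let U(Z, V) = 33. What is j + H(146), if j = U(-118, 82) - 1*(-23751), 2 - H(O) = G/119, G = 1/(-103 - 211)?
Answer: 888787677/37366 ≈ 23786.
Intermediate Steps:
G = -1/314 (G = 1/(-314) = -1/314 ≈ -0.0031847)
H(O) = 74733/37366 (H(O) = 2 - (-1)/(314*119) = 2 - 1*(-1/37366) = 2 + 1/37366 = 74733/37366)
j = 23784 (j = 33 - 1*(-23751) = 33 + 23751 = 23784)
j + H(146) = 23784 + 74733/37366 = 888787677/37366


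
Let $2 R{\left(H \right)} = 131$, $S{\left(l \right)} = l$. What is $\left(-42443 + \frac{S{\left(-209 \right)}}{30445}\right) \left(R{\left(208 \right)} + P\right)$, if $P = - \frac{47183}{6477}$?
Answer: $- \frac{28660531495136}{11599545} \approx -2.4708 \cdot 10^{6}$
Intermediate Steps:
$R{\left(H \right)} = \frac{131}{2}$ ($R{\left(H \right)} = \frac{1}{2} \cdot 131 = \frac{131}{2}$)
$P = - \frac{47183}{6477}$ ($P = \left(-47183\right) \frac{1}{6477} = - \frac{47183}{6477} \approx -7.2847$)
$\left(-42443 + \frac{S{\left(-209 \right)}}{30445}\right) \left(R{\left(208 \right)} + P\right) = \left(-42443 - \frac{209}{30445}\right) \left(\frac{131}{2} - \frac{47183}{6477}\right) = \left(-42443 - \frac{209}{30445}\right) \frac{754121}{12954} = \left(- \frac{1292177344}{30445}\right) \frac{754121}{12954} = - \frac{28660531495136}{11599545}$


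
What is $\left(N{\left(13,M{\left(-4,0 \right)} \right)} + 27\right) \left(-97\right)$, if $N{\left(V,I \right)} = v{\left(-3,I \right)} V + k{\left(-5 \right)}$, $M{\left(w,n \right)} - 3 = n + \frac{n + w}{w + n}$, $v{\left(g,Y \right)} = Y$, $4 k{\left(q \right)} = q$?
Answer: $- \frac{30167}{4} \approx -7541.8$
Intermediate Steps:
$k{\left(q \right)} = \frac{q}{4}$
$M{\left(w,n \right)} = 4 + n$ ($M{\left(w,n \right)} = 3 + \left(n + \frac{n + w}{w + n}\right) = 3 + \left(n + \frac{n + w}{n + w}\right) = 3 + \left(n + 1\right) = 3 + \left(1 + n\right) = 4 + n$)
$N{\left(V,I \right)} = - \frac{5}{4} + I V$ ($N{\left(V,I \right)} = I V + \frac{1}{4} \left(-5\right) = I V - \frac{5}{4} = - \frac{5}{4} + I V$)
$\left(N{\left(13,M{\left(-4,0 \right)} \right)} + 27\right) \left(-97\right) = \left(\left(- \frac{5}{4} + \left(4 + 0\right) 13\right) + 27\right) \left(-97\right) = \left(\left(- \frac{5}{4} + 4 \cdot 13\right) + 27\right) \left(-97\right) = \left(\left(- \frac{5}{4} + 52\right) + 27\right) \left(-97\right) = \left(\frac{203}{4} + 27\right) \left(-97\right) = \frac{311}{4} \left(-97\right) = - \frac{30167}{4}$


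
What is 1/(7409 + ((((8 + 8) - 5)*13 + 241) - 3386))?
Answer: 1/4407 ≈ 0.00022691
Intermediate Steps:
1/(7409 + ((((8 + 8) - 5)*13 + 241) - 3386)) = 1/(7409 + (((16 - 5)*13 + 241) - 3386)) = 1/(7409 + ((11*13 + 241) - 3386)) = 1/(7409 + ((143 + 241) - 3386)) = 1/(7409 + (384 - 3386)) = 1/(7409 - 3002) = 1/4407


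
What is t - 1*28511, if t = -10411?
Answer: -38922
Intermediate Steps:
t - 1*28511 = -10411 - 1*28511 = -10411 - 28511 = -38922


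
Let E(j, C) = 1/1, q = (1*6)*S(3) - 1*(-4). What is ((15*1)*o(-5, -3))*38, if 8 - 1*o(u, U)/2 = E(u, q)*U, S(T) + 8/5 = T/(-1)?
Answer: 12540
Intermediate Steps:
S(T) = -8/5 - T (S(T) = -8/5 + T/(-1) = -8/5 + T*(-1) = -8/5 - T)
q = -118/5 (q = (1*6)*(-8/5 - 1*3) - 1*(-4) = 6*(-8/5 - 3) + 4 = 6*(-23/5) + 4 = -138/5 + 4 = -118/5 ≈ -23.600)
E(j, C) = 1
o(u, U) = 16 - 2*U
((15*1)*o(-5, -3))*38 = ((15*1)*(16 - 2*(-3)))*38 = (15*(16 + 6))*38 = (15*22)*38 = 330*38 = 12540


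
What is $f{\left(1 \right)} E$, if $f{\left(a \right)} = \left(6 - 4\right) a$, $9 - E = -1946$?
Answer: $3910$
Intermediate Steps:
$E = 1955$ ($E = 9 - -1946 = 9 + 1946 = 1955$)
$f{\left(a \right)} = 2 a$
$f{\left(1 \right)} E = 2 \cdot 1 \cdot 1955 = 2 \cdot 1955 = 3910$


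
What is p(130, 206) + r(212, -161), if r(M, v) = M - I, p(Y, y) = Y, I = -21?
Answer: 363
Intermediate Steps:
r(M, v) = 21 + M (r(M, v) = M - 1*(-21) = M + 21 = 21 + M)
p(130, 206) + r(212, -161) = 130 + (21 + 212) = 130 + 233 = 363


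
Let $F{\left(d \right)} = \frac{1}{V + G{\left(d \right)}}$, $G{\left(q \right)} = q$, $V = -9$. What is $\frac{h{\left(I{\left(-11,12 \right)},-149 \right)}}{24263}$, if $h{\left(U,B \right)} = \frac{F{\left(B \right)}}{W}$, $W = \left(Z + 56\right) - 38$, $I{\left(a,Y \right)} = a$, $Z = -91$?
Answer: $\frac{1}{279849442} \approx 3.5734 \cdot 10^{-9}$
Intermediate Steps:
$F{\left(d \right)} = \frac{1}{-9 + d}$
$W = -73$ ($W = \left(-91 + 56\right) - 38 = -35 - 38 = -73$)
$h{\left(U,B \right)} = - \frac{1}{73 \left(-9 + B\right)}$ ($h{\left(U,B \right)} = \frac{1}{\left(-9 + B\right) \left(-73\right)} = \frac{1}{-9 + B} \left(- \frac{1}{73}\right) = - \frac{1}{73 \left(-9 + B\right)}$)
$\frac{h{\left(I{\left(-11,12 \right)},-149 \right)}}{24263} = \frac{\left(-1\right) \frac{1}{-657 + 73 \left(-149\right)}}{24263} = - \frac{1}{-657 - 10877} \cdot \frac{1}{24263} = - \frac{1}{-11534} \cdot \frac{1}{24263} = \left(-1\right) \left(- \frac{1}{11534}\right) \frac{1}{24263} = \frac{1}{11534} \cdot \frac{1}{24263} = \frac{1}{279849442}$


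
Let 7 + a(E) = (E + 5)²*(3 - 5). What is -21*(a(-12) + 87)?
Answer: 378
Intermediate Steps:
a(E) = -7 - 2*(5 + E)² (a(E) = -7 + (E + 5)²*(3 - 5) = -7 + (5 + E)²*(-2) = -7 - 2*(5 + E)²)
-21*(a(-12) + 87) = -21*((-7 - 2*(5 - 12)²) + 87) = -21*((-7 - 2*(-7)²) + 87) = -21*((-7 - 2*49) + 87) = -21*((-7 - 98) + 87) = -21*(-105 + 87) = -21*(-18) = 378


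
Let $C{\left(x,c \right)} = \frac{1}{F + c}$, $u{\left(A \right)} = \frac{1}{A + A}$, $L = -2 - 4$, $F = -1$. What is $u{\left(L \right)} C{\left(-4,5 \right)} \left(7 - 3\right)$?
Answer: $- \frac{1}{12} \approx -0.083333$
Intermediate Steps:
$L = -6$ ($L = -2 - 4 = -6$)
$u{\left(A \right)} = \frac{1}{2 A}$
$C{\left(x,c \right)} = \frac{1}{-1 + c}$
$u{\left(L \right)} C{\left(-4,5 \right)} \left(7 - 3\right) = \frac{\frac{1}{2} \frac{1}{-6}}{-1 + 5} \left(7 - 3\right) = \frac{\frac{1}{2} \left(- \frac{1}{6}\right)}{4} \left(7 - 3\right) = \left(- \frac{1}{12}\right) \frac{1}{4} \cdot 4 = \left(- \frac{1}{48}\right) 4 = - \frac{1}{12}$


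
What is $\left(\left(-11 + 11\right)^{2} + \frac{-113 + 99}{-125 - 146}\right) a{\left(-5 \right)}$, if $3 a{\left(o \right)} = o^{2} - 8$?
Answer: $\frac{238}{813} \approx 0.29274$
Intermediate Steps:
$a{\left(o \right)} = - \frac{8}{3} + \frac{o^{2}}{3}$ ($a{\left(o \right)} = \frac{o^{2} - 8}{3} = \frac{-8 + o^{2}}{3} = - \frac{8}{3} + \frac{o^{2}}{3}$)
$\left(\left(-11 + 11\right)^{2} + \frac{-113 + 99}{-125 - 146}\right) a{\left(-5 \right)} = \left(\left(-11 + 11\right)^{2} + \frac{-113 + 99}{-125 - 146}\right) \left(- \frac{8}{3} + \frac{\left(-5\right)^{2}}{3}\right) = \left(0^{2} - \frac{14}{-271}\right) \left(- \frac{8}{3} + \frac{1}{3} \cdot 25\right) = \left(0 - - \frac{14}{271}\right) \left(- \frac{8}{3} + \frac{25}{3}\right) = \left(0 + \frac{14}{271}\right) \frac{17}{3} = \frac{14}{271} \cdot \frac{17}{3} = \frac{238}{813}$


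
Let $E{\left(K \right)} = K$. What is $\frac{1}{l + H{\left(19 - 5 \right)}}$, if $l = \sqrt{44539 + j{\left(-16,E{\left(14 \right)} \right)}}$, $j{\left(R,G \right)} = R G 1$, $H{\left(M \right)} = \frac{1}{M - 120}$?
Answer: $\frac{106}{497923339} + \frac{11236 \sqrt{44315}}{497923339} \approx 0.0047505$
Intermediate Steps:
$H{\left(M \right)} = \frac{1}{-120 + M}$
$j{\left(R,G \right)} = G R$ ($j{\left(R,G \right)} = G R 1 = G R$)
$l = \sqrt{44315}$ ($l = \sqrt{44539 + 14 \left(-16\right)} = \sqrt{44539 - 224} = \sqrt{44315} \approx 210.51$)
$\frac{1}{l + H{\left(19 - 5 \right)}} = \frac{1}{\sqrt{44315} + \frac{1}{-120 + \left(19 - 5\right)}} = \frac{1}{\sqrt{44315} + \frac{1}{-120 + 14}} = \frac{1}{\sqrt{44315} + \frac{1}{-106}} = \frac{1}{\sqrt{44315} - \frac{1}{106}} = \frac{1}{- \frac{1}{106} + \sqrt{44315}}$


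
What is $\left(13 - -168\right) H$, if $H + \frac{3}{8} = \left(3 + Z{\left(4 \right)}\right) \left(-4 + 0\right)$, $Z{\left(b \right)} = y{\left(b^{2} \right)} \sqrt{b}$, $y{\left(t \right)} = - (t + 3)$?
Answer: $\frac{202177}{8} \approx 25272.0$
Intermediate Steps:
$y{\left(t \right)} = -3 - t$ ($y{\left(t \right)} = - (3 + t) = -3 - t$)
$Z{\left(b \right)} = \sqrt{b} \left(-3 - b^{2}\right)$ ($Z{\left(b \right)} = \left(-3 - b^{2}\right) \sqrt{b} = \sqrt{b} \left(-3 - b^{2}\right)$)
$H = \frac{1117}{8}$ ($H = - \frac{3}{8} + \left(3 + \sqrt{4} \left(-3 - 4^{2}\right)\right) \left(-4 + 0\right) = - \frac{3}{8} + \left(3 + 2 \left(-3 - 16\right)\right) \left(-4\right) = - \frac{3}{8} + \left(3 + 2 \left(-19\right)\right) \left(-4\right) = - \frac{3}{8} + \left(3 - 38\right) \left(-4\right) = - \frac{3}{8} - -140 = - \frac{3}{8} + 140 = \frac{1117}{8} \approx 139.63$)
$\left(13 - -168\right) H = \left(13 - -168\right) \frac{1117}{8} = \left(13 + 168\right) \frac{1117}{8} = 181 \cdot \frac{1117}{8} = \frac{202177}{8}$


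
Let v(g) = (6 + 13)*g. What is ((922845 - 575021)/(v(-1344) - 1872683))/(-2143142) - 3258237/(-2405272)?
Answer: 6627503510035701677/4892507087867362328 ≈ 1.3546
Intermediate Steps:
v(g) = 19*g
((922845 - 575021)/(v(-1344) - 1872683))/(-2143142) - 3258237/(-2405272) = ((922845 - 575021)/(19*(-1344) - 1872683))/(-2143142) - 3258237/(-2405272) = (347824/(-25536 - 1872683))*(-1/2143142) - 3258237*(-1/2405272) = (347824/(-1898219))*(-1/2143142) + 3258237/2405272 = (347824*(-1/1898219))*(-1/2143142) + 3258237/2405272 = -347824/1898219*(-1/2143142) + 3258237/2405272 = 173912/2034076432049 + 3258237/2405272 = 6627503510035701677/4892507087867362328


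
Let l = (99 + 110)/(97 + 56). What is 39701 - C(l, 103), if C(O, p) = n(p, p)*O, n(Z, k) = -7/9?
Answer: 54669740/1377 ≈ 39702.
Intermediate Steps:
n(Z, k) = -7/9 (n(Z, k) = -7*⅑ = -7/9)
l = 209/153 ≈ 1.3660
C(O, p) = -7*O/9
39701 - C(l, 103) = 39701 - (-7)*209/(9*153) = 39701 - 1*(-1463/1377) = 39701 + 1463/1377 = 54669740/1377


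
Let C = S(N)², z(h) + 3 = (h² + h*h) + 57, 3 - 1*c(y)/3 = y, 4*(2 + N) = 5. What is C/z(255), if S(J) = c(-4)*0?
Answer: 0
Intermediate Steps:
N = -¾ (N = -2 + (¼)*5 = -2 + 5/4 = -¾ ≈ -0.75000)
c(y) = 9 - 3*y
z(h) = 54 + 2*h² (z(h) = -3 + ((h² + h*h) + 57) = -3 + ((h² + h²) + 57) = -3 + (2*h² + 57) = -3 + (57 + 2*h²) = 54 + 2*h²)
S(J) = 0 (S(J) = (9 - 3*(-4))*0 = (9 + 12)*0 = 21*0 = 0)
C = 0 (C = 0² = 0)
C/z(255) = 0/(54 + 2*255²) = 0/(54 + 2*65025) = 0/(54 + 130050) = 0/130104 = 0*(1/130104) = 0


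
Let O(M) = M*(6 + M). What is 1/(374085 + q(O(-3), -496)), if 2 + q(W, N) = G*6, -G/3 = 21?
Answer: 1/373705 ≈ 2.6759e-6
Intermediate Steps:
G = -63 (G = -3*21 = -63)
q(W, N) = -380 (q(W, N) = -2 - 63*6 = -2 - 378 = -380)
1/(374085 + q(O(-3), -496)) = 1/(374085 - 380) = 1/373705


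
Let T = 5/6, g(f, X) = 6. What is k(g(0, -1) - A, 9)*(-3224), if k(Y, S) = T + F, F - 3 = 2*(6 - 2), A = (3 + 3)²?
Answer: -114452/3 ≈ -38151.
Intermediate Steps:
A = 36 (A = 6² = 36)
T = ⅚ (T = 5*(⅙) = ⅚ ≈ 0.83333)
F = 11 (F = 3 + 2*(6 - 2) = 3 + 2*4 = 3 + 8 = 11)
k(Y, S) = 71/6 (k(Y, S) = ⅚ + 11 = 71/6)
k(g(0, -1) - A, 9)*(-3224) = (71/6)*(-3224) = -114452/3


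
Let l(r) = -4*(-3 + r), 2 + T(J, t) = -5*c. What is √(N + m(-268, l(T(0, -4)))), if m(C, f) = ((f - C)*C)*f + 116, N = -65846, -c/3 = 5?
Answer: I*√966210 ≈ 982.96*I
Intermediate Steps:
c = -15 (c = -3*5 = -15)
T(J, t) = 73 (T(J, t) = -2 - 5*(-15) = -2 + 75 = 73)
l(r) = 12 - 4*r
m(C, f) = 116 + C*f*(f - C) (m(C, f) = (C*(f - C))*f + 116 = C*f*(f - C) + 116 = 116 + C*f*(f - C))
√(N + m(-268, l(T(0, -4)))) = √(-65846 + (116 - 268*(12 - 4*73)² - 1*(12 - 4*73)*(-268)²)) = √(-65846 + (116 - 268*(12 - 292)² - 1*(12 - 292)*71824)) = √(-65846 + (116 - 268*(-280)² - 1*(-280)*71824)) = √(-65846 + (116 - 268*78400 + 20110720)) = √(-65846 + (116 - 21011200 + 20110720)) = √(-65846 - 900364) = √(-966210) = I*√966210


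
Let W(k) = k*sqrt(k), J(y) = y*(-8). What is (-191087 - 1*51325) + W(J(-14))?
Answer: -242412 + 448*sqrt(7) ≈ -2.4123e+5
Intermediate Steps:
J(y) = -8*y
W(k) = k**(3/2)
(-191087 - 1*51325) + W(J(-14)) = (-191087 - 1*51325) + (-8*(-14))**(3/2) = (-191087 - 51325) + 112**(3/2) = -242412 + 448*sqrt(7)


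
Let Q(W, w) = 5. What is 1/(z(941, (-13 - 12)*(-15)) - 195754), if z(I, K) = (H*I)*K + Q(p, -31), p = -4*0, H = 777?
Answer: 1/273988126 ≈ 3.6498e-9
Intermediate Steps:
p = 0
z(I, K) = 5 + 777*I*K (z(I, K) = (777*I)*K + 5 = 777*I*K + 5 = 5 + 777*I*K)
1/(z(941, (-13 - 12)*(-15)) - 195754) = 1/((5 + 777*941*((-13 - 12)*(-15))) - 195754) = 1/((5 + 777*941*(-25*(-15))) - 195754) = 1/((5 + 777*941*375) - 195754) = 1/((5 + 274183875) - 195754) = 1/(274183880 - 195754) = 1/273988126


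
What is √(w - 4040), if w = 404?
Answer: 6*I*√101 ≈ 60.299*I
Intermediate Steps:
√(w - 4040) = √(404 - 4040) = √(-3636) = 6*I*√101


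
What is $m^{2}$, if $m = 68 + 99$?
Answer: $27889$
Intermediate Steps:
$m = 167$
$m^{2} = 167^{2} = 27889$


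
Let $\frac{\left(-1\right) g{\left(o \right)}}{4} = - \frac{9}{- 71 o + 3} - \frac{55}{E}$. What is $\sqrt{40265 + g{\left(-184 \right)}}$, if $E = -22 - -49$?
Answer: $\frac{\sqrt{556996428532497}}{117603} \approx 200.68$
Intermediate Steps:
$E = 27$ ($E = -22 + 49 = 27$)
$g{\left(o \right)} = \frac{220}{27} + \frac{36}{3 - 71 o}$ ($g{\left(o \right)} = - 4 \left(- \frac{9}{- 71 o + 3} - \frac{55}{27}\right) = - 4 \left(- \frac{9}{3 - 71 o} - \frac{55}{27}\right) = - 4 \left(- \frac{55}{27} - \frac{9}{3 - 71 o}\right) = \frac{220}{27} + \frac{36}{3 - 71 o}$)
$\sqrt{40265 + g{\left(-184 \right)}} = \sqrt{40265 + \frac{4 \left(-408 + 3905 \left(-184\right)\right)}{27 \left(-3 + 71 \left(-184\right)\right)}} = \sqrt{40265 + \frac{4 \left(-408 - 718520\right)}{27 \left(-3 - 13064\right)}} = \sqrt{40265 + \frac{4}{27} \frac{1}{-13067} \left(-718928\right)} = \sqrt{40265 + \frac{4}{27} \left(- \frac{1}{13067}\right) \left(-718928\right)} = \sqrt{40265 + \frac{2875712}{352809}} = \sqrt{\frac{14208730097}{352809}} = \frac{\sqrt{556996428532497}}{117603}$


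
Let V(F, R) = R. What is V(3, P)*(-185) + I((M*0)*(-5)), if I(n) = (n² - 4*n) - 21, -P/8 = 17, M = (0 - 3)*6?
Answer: 25139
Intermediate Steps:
M = -18 (M = -3*6 = -18)
P = -136 (P = -8*17 = -136)
I(n) = -21 + n² - 4*n
V(3, P)*(-185) + I((M*0)*(-5)) = -136*(-185) + (-21 + (-18*0*(-5))² - 4*(-18*0)*(-5)) = 25160 + (-21 + (0*(-5))² - 0*(-5)) = 25160 + (-21 + 0² - 4*0) = 25160 + (-21 + 0 + 0) = 25160 - 21 = 25139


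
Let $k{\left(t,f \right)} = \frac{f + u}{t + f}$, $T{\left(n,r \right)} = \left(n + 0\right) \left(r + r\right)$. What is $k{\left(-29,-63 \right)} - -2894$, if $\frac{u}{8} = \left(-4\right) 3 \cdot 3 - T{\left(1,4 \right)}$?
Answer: $\frac{266663}{92} \approx 2898.5$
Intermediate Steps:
$T{\left(n,r \right)} = 2 n r$ ($T{\left(n,r \right)} = n 2 r = 2 n r$)
$u = -352$ ($u = 8 \left(\left(-4\right) 3 \cdot 3 - 2 \cdot 1 \cdot 4\right) = 8 \left(\left(-12\right) 3 - 8\right) = 8 \left(-36 - 8\right) = 8 \left(-44\right) = -352$)
$k{\left(t,f \right)} = \frac{-352 + f}{f + t}$ ($k{\left(t,f \right)} = \frac{f - 352}{t + f} = \frac{-352 + f}{f + t}$)
$k{\left(-29,-63 \right)} - -2894 = \frac{-352 - 63}{-63 - 29} - -2894 = \frac{1}{-92} \left(-415\right) + 2894 = \left(- \frac{1}{92}\right) \left(-415\right) + 2894 = \frac{415}{92} + 2894 = \frac{266663}{92}$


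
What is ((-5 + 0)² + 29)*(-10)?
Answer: -540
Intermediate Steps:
((-5 + 0)² + 29)*(-10) = ((-5)² + 29)*(-10) = (25 + 29)*(-10) = 54*(-10) = -540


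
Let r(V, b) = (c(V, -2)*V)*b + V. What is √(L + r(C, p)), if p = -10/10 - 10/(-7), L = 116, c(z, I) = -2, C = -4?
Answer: 2*√1414/7 ≈ 10.744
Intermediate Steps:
p = 3/7 (p = -10*⅒ - 10*(-⅐) = -1 + 10/7 = 3/7 ≈ 0.42857)
r(V, b) = V - 2*V*b (r(V, b) = (-2*V)*b + V = -2*V*b + V = V - 2*V*b)
√(L + r(C, p)) = √(116 - 4*(1 - 2*3/7)) = √(116 - 4*(1 - 6/7)) = √(116 - 4*⅐) = √(116 - 4/7) = √(808/7) = 2*√1414/7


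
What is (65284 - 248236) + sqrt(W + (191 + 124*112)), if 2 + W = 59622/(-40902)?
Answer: -182952 + 2*sqrt(163527852531)/6817 ≈ -1.8283e+5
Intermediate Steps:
W = -23571/6817 (W = -2 + 59622/(-40902) = -2 + 59622*(-1/40902) = -2 - 9937/6817 = -23571/6817 ≈ -3.4577)
(65284 - 248236) + sqrt(W + (191 + 124*112)) = (65284 - 248236) + sqrt(-23571/6817 + (191 + 124*112)) = -182952 + sqrt(-23571/6817 + (191 + 13888)) = -182952 + sqrt(-23571/6817 + 14079) = -182952 + sqrt(95952972/6817) = -182952 + 2*sqrt(163527852531)/6817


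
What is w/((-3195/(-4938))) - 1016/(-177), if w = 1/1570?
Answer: 94394119/16441825 ≈ 5.7411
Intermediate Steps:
w = 1/1570 ≈ 0.00063694
w/((-3195/(-4938))) - 1016/(-177) = 1/(1570*((-3195/(-4938)))) - 1016/(-177) = 1/(1570*((-3195*(-1/4938)))) - 1016*(-1/177) = 1/(1570*(1065/1646)) + 1016/177 = (1/1570)*(1646/1065) + 1016/177 = 823/836025 + 1016/177 = 94394119/16441825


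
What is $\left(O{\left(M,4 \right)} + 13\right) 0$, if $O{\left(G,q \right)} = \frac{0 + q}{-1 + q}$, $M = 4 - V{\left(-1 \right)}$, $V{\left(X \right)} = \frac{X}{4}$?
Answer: $0$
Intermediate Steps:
$V{\left(X \right)} = \frac{X}{4}$ ($V{\left(X \right)} = X \frac{1}{4} = \frac{X}{4}$)
$M = \frac{17}{4}$ ($M = 4 - \frac{1}{4} \left(-1\right) = 4 - - \frac{1}{4} = 4 + \frac{1}{4} = \frac{17}{4} \approx 4.25$)
$O{\left(G,q \right)} = \frac{q}{-1 + q}$
$\left(O{\left(M,4 \right)} + 13\right) 0 = \left(\frac{4}{-1 + 4} + 13\right) 0 = \left(\frac{4}{3} + 13\right) 0 = \frac{43}{3} \cdot 0 = 0$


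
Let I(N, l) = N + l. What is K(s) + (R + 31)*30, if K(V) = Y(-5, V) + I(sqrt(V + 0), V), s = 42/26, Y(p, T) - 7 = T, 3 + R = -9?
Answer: 7543/13 + sqrt(273)/13 ≈ 581.50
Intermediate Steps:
R = -12 (R = -3 - 9 = -12)
Y(p, T) = 7 + T
s = 21/13 (s = 42*(1/26) = 21/13 ≈ 1.6154)
K(V) = 7 + sqrt(V) + 2*V (K(V) = (7 + V) + (sqrt(V + 0) + V) = (7 + V) + (sqrt(V) + V) = (7 + V) + (V + sqrt(V)) = 7 + sqrt(V) + 2*V)
K(s) + (R + 31)*30 = (7 + sqrt(21/13) + 2*(21/13)) + (-12 + 31)*30 = (7 + sqrt(273)/13 + 42/13) + 19*30 = (133/13 + sqrt(273)/13) + 570 = 7543/13 + sqrt(273)/13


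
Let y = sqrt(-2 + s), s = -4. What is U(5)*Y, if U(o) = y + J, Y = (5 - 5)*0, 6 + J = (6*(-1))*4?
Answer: 0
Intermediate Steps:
J = -30 (J = -6 + (6*(-1))*4 = -6 - 6*4 = -6 - 24 = -30)
y = I*sqrt(6) (y = sqrt(-2 - 4) = sqrt(-6) = I*sqrt(6) ≈ 2.4495*I)
Y = 0 (Y = 0*0 = 0)
U(o) = -30 + I*sqrt(6) (U(o) = I*sqrt(6) - 30 = -30 + I*sqrt(6))
U(5)*Y = (-30 + I*sqrt(6))*0 = 0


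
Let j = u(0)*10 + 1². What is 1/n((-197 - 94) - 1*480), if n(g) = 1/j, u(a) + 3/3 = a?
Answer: -9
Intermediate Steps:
u(a) = -1 + a
j = -9 (j = (-1 + 0)*10 + 1² = -1*10 + 1 = -10 + 1 = -9)
n(g) = -⅑ (n(g) = 1/(-9) = -⅑)
1/n((-197 - 94) - 1*480) = 1/(-⅑) = -9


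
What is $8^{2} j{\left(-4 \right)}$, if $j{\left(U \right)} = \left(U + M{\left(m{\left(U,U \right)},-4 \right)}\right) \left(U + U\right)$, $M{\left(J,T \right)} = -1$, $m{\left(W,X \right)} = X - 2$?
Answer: $2560$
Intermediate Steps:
$m{\left(W,X \right)} = -2 + X$ ($m{\left(W,X \right)} = X - 2 = -2 + X$)
$j{\left(U \right)} = 2 U \left(-1 + U\right)$ ($j{\left(U \right)} = \left(U - 1\right) \left(U + U\right) = \left(-1 + U\right) 2 U = 2 U \left(-1 + U\right)$)
$8^{2} j{\left(-4 \right)} = 8^{2} \cdot 2 \left(-4\right) \left(-1 - 4\right) = 64 \cdot 2 \left(-4\right) \left(-5\right) = 64 \cdot 40 = 2560$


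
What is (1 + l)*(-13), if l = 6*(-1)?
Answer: 65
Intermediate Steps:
l = -6
(1 + l)*(-13) = (1 - 6)*(-13) = -5*(-13) = 65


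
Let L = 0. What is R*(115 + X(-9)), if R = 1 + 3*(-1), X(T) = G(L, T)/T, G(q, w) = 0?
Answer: -230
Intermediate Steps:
X(T) = 0 (X(T) = 0/T = 0)
R = -2 (R = 1 - 3 = -2)
R*(115 + X(-9)) = -2*(115 + 0) = -2*115 = -230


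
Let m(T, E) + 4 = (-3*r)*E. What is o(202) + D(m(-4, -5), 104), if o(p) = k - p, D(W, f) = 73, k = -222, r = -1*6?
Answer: -351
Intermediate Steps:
r = -6
m(T, E) = -4 + 18*E (m(T, E) = -4 + (-3*(-6))*E = -4 + 18*E)
o(p) = -222 - p
o(202) + D(m(-4, -5), 104) = (-222 - 1*202) + 73 = (-222 - 202) + 73 = -424 + 73 = -351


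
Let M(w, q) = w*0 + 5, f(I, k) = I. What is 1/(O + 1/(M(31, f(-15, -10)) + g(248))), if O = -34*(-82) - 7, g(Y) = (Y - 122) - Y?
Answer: 117/325376 ≈ 0.00035958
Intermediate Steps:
g(Y) = -122 (g(Y) = (-122 + Y) - Y = -122)
M(w, q) = 5 (M(w, q) = 0 + 5 = 5)
O = 2781 (O = 2788 - 7 = 2781)
1/(O + 1/(M(31, f(-15, -10)) + g(248))) = 1/(2781 + 1/(5 - 122)) = 1/(2781 + 1/(-117)) = 1/(2781 - 1/117) = 1/(325376/117) = 117/325376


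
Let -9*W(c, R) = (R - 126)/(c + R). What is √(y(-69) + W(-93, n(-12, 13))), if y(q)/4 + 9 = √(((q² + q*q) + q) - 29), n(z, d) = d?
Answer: √(-130165 + 57600*√589)/60 ≈ 18.766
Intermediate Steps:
W(c, R) = -(-126 + R)/(9*(R + c)) (W(c, R) = -(R - 126)/(9*(c + R)) = -(-126 + R)/(9*(R + c)))
y(q) = -36 + 4*√(-29 + q + 2*q²) (y(q) = -36 + 4*√(((q² + q*q) + q) - 29) = -36 + 4*√(((q² + q²) + q) - 29) = -36 + 4*√((2*q² + q) - 29) = -36 + 4*√((q + 2*q²) - 29) = -36 + 4*√(-29 + q + 2*q²))
√(y(-69) + W(-93, n(-12, 13))) = √((-36 + 4*√(-29 - 69 + 2*(-69)²)) + (14 - ⅑*13)/(13 - 93)) = √((-36 + 4*√(-29 - 69 + 2*4761)) + (14 - 13/9)/(-80)) = √((-36 + 4*√(-29 - 69 + 9522)) - 1/80*113/9) = √((-36 + 4*√9424) - 113/720) = √((-36 + 4*(4*√589)) - 113/720) = √((-36 + 16*√589) - 113/720) = √(-26033/720 + 16*√589)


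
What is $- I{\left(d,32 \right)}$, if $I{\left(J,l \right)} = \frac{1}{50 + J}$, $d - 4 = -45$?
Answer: $- \frac{1}{9} \approx -0.11111$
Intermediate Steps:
$d = -41$ ($d = 4 - 45 = -41$)
$- I{\left(d,32 \right)} = - \frac{1}{50 - 41} = - \frac{1}{9}$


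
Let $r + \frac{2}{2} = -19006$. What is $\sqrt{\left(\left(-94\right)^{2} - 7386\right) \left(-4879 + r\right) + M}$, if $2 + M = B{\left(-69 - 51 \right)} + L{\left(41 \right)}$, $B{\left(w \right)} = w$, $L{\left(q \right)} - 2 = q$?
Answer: $i \sqrt{34634779} \approx 5885.1 i$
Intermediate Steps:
$r = -19007$ ($r = -1 - 19006 = -19007$)
$L{\left(q \right)} = 2 + q$
$M = -79$ ($M = -2 + \left(\left(-69 - 51\right) + \left(2 + 41\right)\right) = -2 + \left(\left(-69 - 51\right) + 43\right) = -2 + \left(-120 + 43\right) = -2 - 77 = -79$)
$\sqrt{\left(\left(-94\right)^{2} - 7386\right) \left(-4879 + r\right) + M} = \sqrt{\left(\left(-94\right)^{2} - 7386\right) \left(-4879 - 19007\right) - 79} = \sqrt{\left(8836 - 7386\right) \left(-23886\right) - 79} = \sqrt{1450 \left(-23886\right) - 79} = \sqrt{-34634700 - 79} = \sqrt{-34634779} = i \sqrt{34634779}$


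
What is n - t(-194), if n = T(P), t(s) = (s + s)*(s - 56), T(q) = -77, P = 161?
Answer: -97077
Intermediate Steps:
t(s) = 2*s*(-56 + s) (t(s) = (2*s)*(-56 + s) = 2*s*(-56 + s))
n = -77
n - t(-194) = -77 - 2*(-194)*(-56 - 194) = -77 - 2*(-194)*(-250) = -77 - 1*97000 = -77 - 97000 = -97077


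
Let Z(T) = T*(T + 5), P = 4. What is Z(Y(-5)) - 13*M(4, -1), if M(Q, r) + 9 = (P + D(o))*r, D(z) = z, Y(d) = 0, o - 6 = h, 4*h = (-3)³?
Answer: 637/4 ≈ 159.25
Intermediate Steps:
h = -27/4 (h = (¼)*(-3)³ = (¼)*(-27) = -27/4 ≈ -6.7500)
o = -¾ (o = 6 - 27/4 = -¾ ≈ -0.75000)
Z(T) = T*(5 + T)
M(Q, r) = -9 + 13*r/4 (M(Q, r) = -9 + (4 - ¾)*r = -9 + 13*r/4)
Z(Y(-5)) - 13*M(4, -1) = 0*(5 + 0) - 13*(-9 + (13/4)*(-1)) = 0*5 - 13*(-9 - 13/4) = 0 - 13*(-49/4) = 0 + 637/4 = 637/4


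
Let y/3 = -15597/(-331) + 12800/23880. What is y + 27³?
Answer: 1305916856/65869 ≈ 19826.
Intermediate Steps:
y = 9417329/65869 (y = 3*(-15597/(-331) + 12800/23880) = 3*(-15597*(-1/331) + 12800*(1/23880)) = 3*(15597/331 + 320/597) = 3*(9417329/197607) = 9417329/65869 ≈ 142.97)
y + 27³ = 9417329/65869 + 27³ = 9417329/65869 + 19683 = 1305916856/65869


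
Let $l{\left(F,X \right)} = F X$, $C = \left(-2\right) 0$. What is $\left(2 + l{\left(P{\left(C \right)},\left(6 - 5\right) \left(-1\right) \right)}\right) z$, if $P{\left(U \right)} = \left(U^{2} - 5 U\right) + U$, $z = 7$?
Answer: $14$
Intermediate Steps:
$C = 0$
$P{\left(U \right)} = U^{2} - 4 U$
$\left(2 + l{\left(P{\left(C \right)},\left(6 - 5\right) \left(-1\right) \right)}\right) z = \left(2 + 0 \left(-4 + 0\right) \left(6 - 5\right) \left(-1\right)\right) 7 = \left(2 + 0 \left(-4\right) 1 \left(-1\right)\right) 7 = \left(2 + 0 \left(-1\right)\right) 7 = \left(2 + 0\right) 7 = 2 \cdot 7 = 14$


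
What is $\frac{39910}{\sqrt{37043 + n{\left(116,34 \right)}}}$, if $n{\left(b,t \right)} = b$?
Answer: $\frac{39910 \sqrt{37159}}{37159} \approx 207.04$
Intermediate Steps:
$\frac{39910}{\sqrt{37043 + n{\left(116,34 \right)}}} = \frac{39910}{\sqrt{37043 + 116}} = \frac{39910}{\sqrt{37159}} = 39910 \frac{\sqrt{37159}}{37159} = \frac{39910 \sqrt{37159}}{37159}$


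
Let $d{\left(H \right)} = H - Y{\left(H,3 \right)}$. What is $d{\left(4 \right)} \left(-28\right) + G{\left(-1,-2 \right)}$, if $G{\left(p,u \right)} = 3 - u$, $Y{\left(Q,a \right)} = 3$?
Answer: $-23$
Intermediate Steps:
$d{\left(H \right)} = -3 + H$ ($d{\left(H \right)} = H - 3 = -3 + H$)
$d{\left(4 \right)} \left(-28\right) + G{\left(-1,-2 \right)} = \left(-3 + 4\right) \left(-28\right) + \left(3 - -2\right) = 1 \left(-28\right) + \left(3 + 2\right) = -28 + 5 = -23$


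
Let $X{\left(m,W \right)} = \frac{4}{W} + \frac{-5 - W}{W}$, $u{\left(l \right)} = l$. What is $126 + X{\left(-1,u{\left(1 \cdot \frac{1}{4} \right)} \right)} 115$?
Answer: $-449$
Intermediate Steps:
$X{\left(m,W \right)} = \frac{4}{W} + \frac{-5 - W}{W}$
$126 + X{\left(-1,u{\left(1 \cdot \frac{1}{4} \right)} \right)} 115 = 126 + \frac{-1 - 1 \cdot \frac{1}{4}}{1 \cdot \frac{1}{4}} \cdot 115 = 126 + \frac{1}{\frac{1}{4}} \left(-1 - \frac{1}{4}\right) 115 = 126 + 4 \left(-1 - \frac{1}{4}\right) 115 = 126 + 4 \left(- \frac{5}{4}\right) 115 = 126 - 575 = -449$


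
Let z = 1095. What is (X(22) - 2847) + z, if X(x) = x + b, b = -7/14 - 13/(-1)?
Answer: -3435/2 ≈ -1717.5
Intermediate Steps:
b = 25/2 (b = -7*1/14 - 13*(-1) = -1/2 + 13 = 25/2 ≈ 12.500)
X(x) = 25/2 + x (X(x) = x + 25/2 = 25/2 + x)
(X(22) - 2847) + z = ((25/2 + 22) - 2847) + 1095 = (69/2 - 2847) + 1095 = -5625/2 + 1095 = -3435/2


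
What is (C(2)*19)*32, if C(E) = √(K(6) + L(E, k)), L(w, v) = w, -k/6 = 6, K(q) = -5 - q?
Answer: 1824*I ≈ 1824.0*I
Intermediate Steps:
k = -36 (k = -6*6 = -36)
C(E) = √(-11 + E) (C(E) = √((-5 - 1*6) + E) = √((-5 - 6) + E) = √(-11 + E))
(C(2)*19)*32 = (√(-11 + 2)*19)*32 = (√(-9)*19)*32 = ((3*I)*19)*32 = (57*I)*32 = 1824*I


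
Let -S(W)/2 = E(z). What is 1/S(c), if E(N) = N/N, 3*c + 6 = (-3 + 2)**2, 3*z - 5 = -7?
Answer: -1/2 ≈ -0.50000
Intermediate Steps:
z = -2/3 (z = 5/3 + (1/3)*(-7) = 5/3 - 7/3 = -2/3 ≈ -0.66667)
c = -5/3 (c = -2 + (-3 + 2)**2/3 = -2 + (1/3)*(-1)**2 = -2 + (1/3)*1 = -2 + 1/3 = -5/3 ≈ -1.6667)
E(N) = 1
S(W) = -2 (S(W) = -2*1 = -2)
1/S(c) = 1/(-2) = -1/2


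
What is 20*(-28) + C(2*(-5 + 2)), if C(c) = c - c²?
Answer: -602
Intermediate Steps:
20*(-28) + C(2*(-5 + 2)) = 20*(-28) + (2*(-5 + 2))*(1 - 2*(-5 + 2)) = -560 + (2*(-3))*(1 - 2*(-3)) = -560 - 6*(1 - 1*(-6)) = -560 - 6*(1 + 6) = -560 - 6*7 = -560 - 42 = -602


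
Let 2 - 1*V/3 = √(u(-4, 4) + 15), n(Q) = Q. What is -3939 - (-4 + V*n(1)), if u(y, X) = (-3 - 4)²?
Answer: -3917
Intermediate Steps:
u(y, X) = 49 (u(y, X) = (-7)² = 49)
V = -18 (V = 6 - 3*√(49 + 15) = 6 - 3*√64 = 6 - 3*8 = 6 - 24 = -18)
-3939 - (-4 + V*n(1)) = -3939 - (-4 - 18*1) = -3939 - (-4 - 18) = -3939 - 1*(-22) = -3939 + 22 = -3917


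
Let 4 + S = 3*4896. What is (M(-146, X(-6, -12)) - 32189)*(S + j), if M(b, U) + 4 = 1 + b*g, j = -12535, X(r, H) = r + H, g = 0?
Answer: -69180608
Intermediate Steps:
S = 14684 (S = -4 + 3*4896 = -4 + 14688 = 14684)
X(r, H) = H + r
M(b, U) = -3 (M(b, U) = -4 + (1 + b*0) = -4 + (1 + 0) = -4 + 1 = -3)
(M(-146, X(-6, -12)) - 32189)*(S + j) = (-3 - 32189)*(14684 - 12535) = -32192*2149 = -69180608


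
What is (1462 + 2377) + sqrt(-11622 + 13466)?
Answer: 3839 + 2*sqrt(461) ≈ 3881.9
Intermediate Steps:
(1462 + 2377) + sqrt(-11622 + 13466) = 3839 + sqrt(1844) = 3839 + 2*sqrt(461)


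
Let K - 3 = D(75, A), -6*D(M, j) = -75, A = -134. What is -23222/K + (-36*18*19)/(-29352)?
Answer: -56785109/37913 ≈ -1497.8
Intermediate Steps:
D(M, j) = 25/2 (D(M, j) = -1/6*(-75) = 25/2)
K = 31/2 (K = 3 + 25/2 = 31/2 ≈ 15.500)
-23222/K + (-36*18*19)/(-29352) = -23222/31/2 + (-36*18*19)/(-29352) = -23222*2/31 - 648*19*(-1/29352) = -46444/31 - 12312*(-1/29352) = -46444/31 + 513/1223 = -56785109/37913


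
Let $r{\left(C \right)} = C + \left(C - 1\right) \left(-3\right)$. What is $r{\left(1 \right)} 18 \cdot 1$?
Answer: $18$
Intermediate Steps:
$r{\left(C \right)} = 3 - 2 C$ ($r{\left(C \right)} = C + \left(-1 + C\right) \left(-3\right) = C - \left(-3 + 3 C\right) = 3 - 2 C$)
$r{\left(1 \right)} 18 \cdot 1 = \left(3 - 2\right) 18 \cdot 1 = 1 \cdot 18 \cdot 1 = 18 \cdot 1 = 18$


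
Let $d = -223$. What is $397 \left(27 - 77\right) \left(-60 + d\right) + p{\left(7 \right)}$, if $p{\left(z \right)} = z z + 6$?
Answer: $5617605$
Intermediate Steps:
$p{\left(z \right)} = 6 + z^{2}$ ($p{\left(z \right)} = z^{2} + 6 = 6 + z^{2}$)
$397 \left(27 - 77\right) \left(-60 + d\right) + p{\left(7 \right)} = 397 \left(27 - 77\right) \left(-60 - 223\right) + \left(6 + 7^{2}\right) = 397 \left(\left(-50\right) \left(-283\right)\right) + \left(6 + 49\right) = 397 \cdot 14150 + 55 = 5617550 + 55 = 5617605$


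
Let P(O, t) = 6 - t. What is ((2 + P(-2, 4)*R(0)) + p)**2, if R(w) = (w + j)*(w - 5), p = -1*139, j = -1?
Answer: 16129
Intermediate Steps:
p = -139
R(w) = (-1 + w)*(-5 + w) (R(w) = (w - 1)*(w - 5) = (-1 + w)*(-5 + w))
((2 + P(-2, 4)*R(0)) + p)**2 = ((2 + (6 - 1*4)*(5 + 0**2 - 6*0)) - 139)**2 = ((2 + (6 - 4)*(5 + 0 + 0)) - 139)**2 = ((2 + 2*5) - 139)**2 = ((2 + 10) - 139)**2 = (12 - 139)**2 = (-127)**2 = 16129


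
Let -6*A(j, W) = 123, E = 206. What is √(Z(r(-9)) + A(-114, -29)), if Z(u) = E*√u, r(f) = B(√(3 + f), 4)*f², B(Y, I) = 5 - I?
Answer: √7334/2 ≈ 42.819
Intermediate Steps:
A(j, W) = -41/2 (A(j, W) = -⅙*123 = -41/2)
r(f) = f² (r(f) = (5 - 1*4)*f² = (5 - 4)*f² = 1*f² = f²)
Z(u) = 206*√u
√(Z(r(-9)) + A(-114, -29)) = √(206*√((-9)²) - 41/2) = √(206*√81 - 41/2) = √(206*9 - 41/2) = √(1854 - 41/2) = √(3667/2) = √7334/2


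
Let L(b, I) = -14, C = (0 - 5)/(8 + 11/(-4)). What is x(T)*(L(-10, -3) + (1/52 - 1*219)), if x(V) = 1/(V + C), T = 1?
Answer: -254415/52 ≈ -4892.6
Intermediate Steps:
C = -20/21 (C = -5/(8 + 11*(-1/4)) = -5/(8 - 11/4) = -5/21/4 = -5*4/21 = -20/21 ≈ -0.95238)
x(V) = 1/(-20/21 + V) (x(V) = 1/(V - 20/21) = 1/(-20/21 + V))
x(T)*(L(-10, -3) + (1/52 - 1*219)) = (21/(-20 + 21*1))*(-14 + (1/52 - 1*219)) = (21/(-20 + 21))*(-14 + (1/52 - 219)) = (21/1)*(-14 - 11387/52) = (21*1)*(-12115/52) = 21*(-12115/52) = -254415/52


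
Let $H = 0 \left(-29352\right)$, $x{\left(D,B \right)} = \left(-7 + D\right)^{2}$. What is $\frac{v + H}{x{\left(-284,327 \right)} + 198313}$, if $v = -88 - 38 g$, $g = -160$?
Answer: $\frac{2996}{141497} \approx 0.021174$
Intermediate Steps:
$H = 0$
$v = 5992$ ($v = -88 - -6080 = -88 + 6080 = 5992$)
$\frac{v + H}{x{\left(-284,327 \right)} + 198313} = \frac{5992 + 0}{\left(-7 - 284\right)^{2} + 198313} = \frac{5992}{\left(-291\right)^{2} + 198313} = \frac{5992}{84681 + 198313} = \frac{5992}{282994} = 5992 \cdot \frac{1}{282994} = \frac{2996}{141497}$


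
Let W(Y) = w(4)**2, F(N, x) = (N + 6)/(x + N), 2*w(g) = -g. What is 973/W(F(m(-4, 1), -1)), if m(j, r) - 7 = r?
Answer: 973/4 ≈ 243.25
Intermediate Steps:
w(g) = -g/2 (w(g) = (-g)/2 = -g/2)
m(j, r) = 7 + r
F(N, x) = (6 + N)/(N + x)
W(Y) = 4 (W(Y) = (-1/2*4)**2 = (-2)**2 = 4)
973/W(F(m(-4, 1), -1)) = 973/4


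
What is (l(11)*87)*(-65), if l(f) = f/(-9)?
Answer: 20735/3 ≈ 6911.7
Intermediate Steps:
l(f) = -f/9 (l(f) = f*(-1/9) = -f/9)
(l(11)*87)*(-65) = (-1/9*11*87)*(-65) = -11/9*87*(-65) = -319/3*(-65) = 20735/3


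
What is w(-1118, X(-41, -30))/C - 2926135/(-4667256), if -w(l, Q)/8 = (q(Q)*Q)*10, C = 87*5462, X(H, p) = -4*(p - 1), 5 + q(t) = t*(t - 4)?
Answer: -114551635594135/369642007944 ≈ -309.90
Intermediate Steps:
q(t) = -5 + t*(-4 + t) (q(t) = -5 + t*(t - 4) = -5 + t*(-4 + t))
X(H, p) = 4 - 4*p (X(H, p) = -4*(-1 + p) = 4 - 4*p)
C = 475194
w(l, Q) = -80*Q*(-5 + Q**2 - 4*Q) (w(l, Q) = -8*(-5 + Q**2 - 4*Q)*Q*10 = -8*Q*(-5 + Q**2 - 4*Q)*10 = -80*Q*(-5 + Q**2 - 4*Q))
w(-1118, X(-41, -30))/C - 2926135/(-4667256) = (80*(4 - 4*(-30))*(5 - (4 - 4*(-30))**2 + 4*(4 - 4*(-30))))/475194 - 2926135/(-4667256) = (80*(4 + 120)*(5 - (4 + 120)**2 + 4*(4 + 120)))*(1/475194) - 2926135*(-1/4667256) = (80*124*(5 - 1*124**2 + 4*124))*(1/475194) + 2926135/4667256 = (80*124*(5 - 1*15376 + 496))*(1/475194) + 2926135/4667256 = (80*124*(5 - 15376 + 496))*(1/475194) + 2926135/4667256 = (80*124*(-14875))*(1/475194) + 2926135/4667256 = -147560000*1/475194 + 2926135/4667256 = -73780000/237597 + 2926135/4667256 = -114551635594135/369642007944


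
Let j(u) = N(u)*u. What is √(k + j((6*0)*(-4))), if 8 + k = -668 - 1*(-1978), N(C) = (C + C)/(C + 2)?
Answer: √1302 ≈ 36.083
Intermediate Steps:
N(C) = 2*C/(2 + C) (N(C) = (2*C)/(2 + C) = 2*C/(2 + C))
j(u) = 2*u²/(2 + u) (j(u) = (2*u/(2 + u))*u = 2*u²/(2 + u))
k = 1302 (k = -8 + (-668 - 1*(-1978)) = -8 + (-668 + 1978) = -8 + 1310 = 1302)
√(k + j((6*0)*(-4))) = √(1302 + 2*((6*0)*(-4))²/(2 + (6*0)*(-4))) = √(1302 + 2*(0*(-4))²/(2 + 0*(-4))) = √(1302 + 2*0²/(2 + 0)) = √(1302 + 2*0/2) = √(1302 + 2*0*(½)) = √(1302 + 0) = √1302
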